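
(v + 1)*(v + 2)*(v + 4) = v^3 + 7*v^2 + 14*v + 8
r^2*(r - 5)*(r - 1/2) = r^4 - 11*r^3/2 + 5*r^2/2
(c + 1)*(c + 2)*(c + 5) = c^3 + 8*c^2 + 17*c + 10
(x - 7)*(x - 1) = x^2 - 8*x + 7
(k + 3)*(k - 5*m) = k^2 - 5*k*m + 3*k - 15*m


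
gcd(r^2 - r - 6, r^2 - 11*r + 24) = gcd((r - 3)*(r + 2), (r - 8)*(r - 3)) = r - 3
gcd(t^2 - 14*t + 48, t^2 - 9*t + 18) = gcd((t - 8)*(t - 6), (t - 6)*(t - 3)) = t - 6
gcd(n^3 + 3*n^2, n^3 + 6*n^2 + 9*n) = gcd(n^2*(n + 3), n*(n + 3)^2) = n^2 + 3*n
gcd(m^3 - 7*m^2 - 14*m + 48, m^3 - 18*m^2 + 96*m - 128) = m^2 - 10*m + 16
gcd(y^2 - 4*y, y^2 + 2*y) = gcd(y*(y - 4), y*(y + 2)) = y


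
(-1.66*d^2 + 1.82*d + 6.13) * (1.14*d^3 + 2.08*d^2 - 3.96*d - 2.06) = -1.8924*d^5 - 1.378*d^4 + 17.3474*d^3 + 8.9628*d^2 - 28.024*d - 12.6278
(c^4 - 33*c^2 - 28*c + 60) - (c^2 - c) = c^4 - 34*c^2 - 27*c + 60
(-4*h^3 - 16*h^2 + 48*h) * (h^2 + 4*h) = -4*h^5 - 32*h^4 - 16*h^3 + 192*h^2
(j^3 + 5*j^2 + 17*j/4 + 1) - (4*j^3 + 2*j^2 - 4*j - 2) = -3*j^3 + 3*j^2 + 33*j/4 + 3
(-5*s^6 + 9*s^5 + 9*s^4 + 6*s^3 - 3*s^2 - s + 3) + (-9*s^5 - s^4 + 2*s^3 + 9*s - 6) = -5*s^6 + 8*s^4 + 8*s^3 - 3*s^2 + 8*s - 3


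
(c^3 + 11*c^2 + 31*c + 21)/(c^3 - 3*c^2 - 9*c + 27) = (c^2 + 8*c + 7)/(c^2 - 6*c + 9)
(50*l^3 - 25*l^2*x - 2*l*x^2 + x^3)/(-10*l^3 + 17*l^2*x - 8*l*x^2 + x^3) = (5*l + x)/(-l + x)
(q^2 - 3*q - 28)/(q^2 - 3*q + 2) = (q^2 - 3*q - 28)/(q^2 - 3*q + 2)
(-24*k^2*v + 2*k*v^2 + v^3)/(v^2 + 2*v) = (-24*k^2 + 2*k*v + v^2)/(v + 2)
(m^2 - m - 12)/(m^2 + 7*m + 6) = (m^2 - m - 12)/(m^2 + 7*m + 6)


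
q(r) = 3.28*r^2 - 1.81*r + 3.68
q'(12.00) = 76.91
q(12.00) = 454.28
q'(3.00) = 17.87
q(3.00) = 27.77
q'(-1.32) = -10.47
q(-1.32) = 11.78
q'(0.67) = 2.59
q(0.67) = 3.94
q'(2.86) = 16.95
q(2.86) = 25.33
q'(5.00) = 30.99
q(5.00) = 76.63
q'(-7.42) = -50.49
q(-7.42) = 197.70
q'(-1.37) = -10.80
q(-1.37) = 12.32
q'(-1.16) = -9.42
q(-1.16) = 10.19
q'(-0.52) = -5.22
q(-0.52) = 5.51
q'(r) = 6.56*r - 1.81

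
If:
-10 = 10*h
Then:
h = -1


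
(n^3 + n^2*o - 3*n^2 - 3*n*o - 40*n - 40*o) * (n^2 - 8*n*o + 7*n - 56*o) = n^5 - 7*n^4*o + 4*n^4 - 8*n^3*o^2 - 28*n^3*o - 61*n^3 - 32*n^2*o^2 + 427*n^2*o - 280*n^2 + 488*n*o^2 + 1960*n*o + 2240*o^2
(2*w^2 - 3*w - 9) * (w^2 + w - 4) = 2*w^4 - w^3 - 20*w^2 + 3*w + 36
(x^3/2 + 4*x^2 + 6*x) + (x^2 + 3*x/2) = x^3/2 + 5*x^2 + 15*x/2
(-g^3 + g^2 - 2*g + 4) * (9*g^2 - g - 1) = -9*g^5 + 10*g^4 - 18*g^3 + 37*g^2 - 2*g - 4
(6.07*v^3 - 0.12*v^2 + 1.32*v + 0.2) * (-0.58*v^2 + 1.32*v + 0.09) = -3.5206*v^5 + 8.082*v^4 - 0.3777*v^3 + 1.6156*v^2 + 0.3828*v + 0.018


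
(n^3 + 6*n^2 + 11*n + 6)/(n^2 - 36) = (n^3 + 6*n^2 + 11*n + 6)/(n^2 - 36)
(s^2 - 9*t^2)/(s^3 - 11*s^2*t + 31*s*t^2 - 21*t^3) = (s + 3*t)/(s^2 - 8*s*t + 7*t^2)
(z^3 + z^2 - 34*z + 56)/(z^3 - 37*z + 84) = (z - 2)/(z - 3)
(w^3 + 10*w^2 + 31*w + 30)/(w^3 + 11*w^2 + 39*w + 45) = (w + 2)/(w + 3)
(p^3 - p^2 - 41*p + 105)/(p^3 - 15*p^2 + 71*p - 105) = (p + 7)/(p - 7)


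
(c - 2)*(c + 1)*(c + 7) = c^3 + 6*c^2 - 9*c - 14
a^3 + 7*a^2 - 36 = (a - 2)*(a + 3)*(a + 6)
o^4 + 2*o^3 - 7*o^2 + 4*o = o*(o - 1)^2*(o + 4)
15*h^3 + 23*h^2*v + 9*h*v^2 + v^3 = (h + v)*(3*h + v)*(5*h + v)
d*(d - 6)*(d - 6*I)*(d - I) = d^4 - 6*d^3 - 7*I*d^3 - 6*d^2 + 42*I*d^2 + 36*d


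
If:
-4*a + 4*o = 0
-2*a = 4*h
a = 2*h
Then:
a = 0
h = 0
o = 0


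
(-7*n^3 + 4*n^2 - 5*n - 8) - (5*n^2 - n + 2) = -7*n^3 - n^2 - 4*n - 10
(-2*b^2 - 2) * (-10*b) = 20*b^3 + 20*b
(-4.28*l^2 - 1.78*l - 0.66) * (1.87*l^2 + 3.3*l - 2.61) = -8.0036*l^4 - 17.4526*l^3 + 4.0626*l^2 + 2.4678*l + 1.7226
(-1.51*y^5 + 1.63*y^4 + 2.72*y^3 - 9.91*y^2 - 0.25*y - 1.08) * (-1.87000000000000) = 2.8237*y^5 - 3.0481*y^4 - 5.0864*y^3 + 18.5317*y^2 + 0.4675*y + 2.0196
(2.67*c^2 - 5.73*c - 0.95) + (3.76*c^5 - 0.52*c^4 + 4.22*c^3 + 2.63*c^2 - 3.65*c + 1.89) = 3.76*c^5 - 0.52*c^4 + 4.22*c^3 + 5.3*c^2 - 9.38*c + 0.94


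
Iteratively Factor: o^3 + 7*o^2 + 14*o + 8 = (o + 4)*(o^2 + 3*o + 2) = (o + 2)*(o + 4)*(o + 1)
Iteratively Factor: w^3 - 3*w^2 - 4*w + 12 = (w - 3)*(w^2 - 4) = (w - 3)*(w - 2)*(w + 2)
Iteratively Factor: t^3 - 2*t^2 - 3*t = (t - 3)*(t^2 + t) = t*(t - 3)*(t + 1)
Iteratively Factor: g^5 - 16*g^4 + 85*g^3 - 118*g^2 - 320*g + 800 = (g - 4)*(g^4 - 12*g^3 + 37*g^2 + 30*g - 200) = (g - 5)*(g - 4)*(g^3 - 7*g^2 + 2*g + 40) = (g - 5)*(g - 4)^2*(g^2 - 3*g - 10) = (g - 5)^2*(g - 4)^2*(g + 2)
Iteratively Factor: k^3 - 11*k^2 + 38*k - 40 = (k - 4)*(k^2 - 7*k + 10) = (k - 5)*(k - 4)*(k - 2)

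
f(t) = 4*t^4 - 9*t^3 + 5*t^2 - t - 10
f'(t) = 16*t^3 - 27*t^2 + 10*t - 1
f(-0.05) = -9.94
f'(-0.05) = -1.57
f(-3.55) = 1094.50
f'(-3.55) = -1092.59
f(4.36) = 780.21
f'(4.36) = 855.45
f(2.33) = 18.86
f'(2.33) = 78.11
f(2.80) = 74.69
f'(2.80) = 166.55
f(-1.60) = 67.48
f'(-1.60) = -151.66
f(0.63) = -10.27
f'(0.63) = -1.42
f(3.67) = 334.44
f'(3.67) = 462.93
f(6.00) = 3404.00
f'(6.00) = 2543.00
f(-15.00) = 234005.00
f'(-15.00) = -60226.00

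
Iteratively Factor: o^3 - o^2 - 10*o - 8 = (o - 4)*(o^2 + 3*o + 2) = (o - 4)*(o + 2)*(o + 1)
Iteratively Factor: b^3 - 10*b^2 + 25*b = (b - 5)*(b^2 - 5*b) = b*(b - 5)*(b - 5)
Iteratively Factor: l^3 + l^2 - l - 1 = (l - 1)*(l^2 + 2*l + 1) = (l - 1)*(l + 1)*(l + 1)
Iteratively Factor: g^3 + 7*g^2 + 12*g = (g + 3)*(g^2 + 4*g) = (g + 3)*(g + 4)*(g)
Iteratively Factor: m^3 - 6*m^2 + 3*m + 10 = (m + 1)*(m^2 - 7*m + 10) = (m - 5)*(m + 1)*(m - 2)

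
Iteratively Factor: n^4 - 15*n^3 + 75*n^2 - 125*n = (n - 5)*(n^3 - 10*n^2 + 25*n) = n*(n - 5)*(n^2 - 10*n + 25) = n*(n - 5)^2*(n - 5)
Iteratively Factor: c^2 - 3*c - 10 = (c + 2)*(c - 5)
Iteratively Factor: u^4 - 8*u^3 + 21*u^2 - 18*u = (u)*(u^3 - 8*u^2 + 21*u - 18) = u*(u - 2)*(u^2 - 6*u + 9) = u*(u - 3)*(u - 2)*(u - 3)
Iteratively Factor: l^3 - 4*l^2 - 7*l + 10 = (l - 1)*(l^2 - 3*l - 10) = (l - 1)*(l + 2)*(l - 5)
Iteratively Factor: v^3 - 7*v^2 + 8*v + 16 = (v + 1)*(v^2 - 8*v + 16) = (v - 4)*(v + 1)*(v - 4)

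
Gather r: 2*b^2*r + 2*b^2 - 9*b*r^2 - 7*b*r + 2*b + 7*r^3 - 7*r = 2*b^2 - 9*b*r^2 + 2*b + 7*r^3 + r*(2*b^2 - 7*b - 7)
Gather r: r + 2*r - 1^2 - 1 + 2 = 3*r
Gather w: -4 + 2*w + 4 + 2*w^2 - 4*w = 2*w^2 - 2*w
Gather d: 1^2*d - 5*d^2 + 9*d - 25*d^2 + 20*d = -30*d^2 + 30*d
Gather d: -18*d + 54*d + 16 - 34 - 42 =36*d - 60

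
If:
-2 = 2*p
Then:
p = -1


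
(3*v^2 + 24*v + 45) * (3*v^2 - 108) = 9*v^4 + 72*v^3 - 189*v^2 - 2592*v - 4860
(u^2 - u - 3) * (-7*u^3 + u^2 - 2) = -7*u^5 + 8*u^4 + 20*u^3 - 5*u^2 + 2*u + 6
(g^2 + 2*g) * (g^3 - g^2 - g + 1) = g^5 + g^4 - 3*g^3 - g^2 + 2*g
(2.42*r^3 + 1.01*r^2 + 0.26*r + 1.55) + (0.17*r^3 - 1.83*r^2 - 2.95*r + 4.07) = 2.59*r^3 - 0.82*r^2 - 2.69*r + 5.62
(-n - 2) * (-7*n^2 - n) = 7*n^3 + 15*n^2 + 2*n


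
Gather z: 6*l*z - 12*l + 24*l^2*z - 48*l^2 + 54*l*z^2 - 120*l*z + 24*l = -48*l^2 + 54*l*z^2 + 12*l + z*(24*l^2 - 114*l)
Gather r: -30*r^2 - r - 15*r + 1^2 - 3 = -30*r^2 - 16*r - 2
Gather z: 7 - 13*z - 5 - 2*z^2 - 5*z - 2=-2*z^2 - 18*z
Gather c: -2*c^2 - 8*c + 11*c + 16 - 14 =-2*c^2 + 3*c + 2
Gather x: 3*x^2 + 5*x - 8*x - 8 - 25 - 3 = 3*x^2 - 3*x - 36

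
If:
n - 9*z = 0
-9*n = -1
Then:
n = 1/9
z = 1/81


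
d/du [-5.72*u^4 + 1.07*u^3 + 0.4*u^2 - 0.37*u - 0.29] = -22.88*u^3 + 3.21*u^2 + 0.8*u - 0.37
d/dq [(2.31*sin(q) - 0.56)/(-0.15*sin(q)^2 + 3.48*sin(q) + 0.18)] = (0.3465*sin(q)^2 - 0.167999999999999*sin(q) + 2.3646)*cos(q)/(0.0225*sin(q)^4 - 1.044*sin(q)^3 + 12.0564*sin(q)^2 + 1.2528*sin(q) + 0.0324)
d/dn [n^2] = 2*n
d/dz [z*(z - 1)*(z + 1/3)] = 3*z^2 - 4*z/3 - 1/3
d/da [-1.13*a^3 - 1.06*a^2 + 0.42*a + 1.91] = -3.39*a^2 - 2.12*a + 0.42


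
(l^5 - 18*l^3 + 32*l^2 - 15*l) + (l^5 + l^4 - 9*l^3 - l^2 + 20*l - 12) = 2*l^5 + l^4 - 27*l^3 + 31*l^2 + 5*l - 12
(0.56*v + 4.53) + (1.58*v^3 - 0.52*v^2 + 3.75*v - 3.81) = 1.58*v^3 - 0.52*v^2 + 4.31*v + 0.72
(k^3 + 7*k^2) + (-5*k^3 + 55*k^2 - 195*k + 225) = -4*k^3 + 62*k^2 - 195*k + 225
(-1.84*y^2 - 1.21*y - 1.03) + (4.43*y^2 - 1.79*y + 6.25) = 2.59*y^2 - 3.0*y + 5.22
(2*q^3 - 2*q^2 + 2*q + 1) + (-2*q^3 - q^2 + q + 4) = -3*q^2 + 3*q + 5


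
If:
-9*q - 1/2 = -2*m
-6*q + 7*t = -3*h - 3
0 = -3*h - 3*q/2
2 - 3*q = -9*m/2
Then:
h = 25/276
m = -13/23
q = -25/138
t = -401/644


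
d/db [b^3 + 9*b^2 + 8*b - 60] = 3*b^2 + 18*b + 8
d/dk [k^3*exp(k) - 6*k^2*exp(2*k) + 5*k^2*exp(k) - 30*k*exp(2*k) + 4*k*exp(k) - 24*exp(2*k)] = (k^3 - 12*k^2*exp(k) + 8*k^2 - 72*k*exp(k) + 14*k - 78*exp(k) + 4)*exp(k)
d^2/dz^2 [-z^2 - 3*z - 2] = -2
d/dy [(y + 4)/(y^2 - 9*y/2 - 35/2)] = 2*(-2*y^2 - 16*y + 1)/(4*y^4 - 36*y^3 - 59*y^2 + 630*y + 1225)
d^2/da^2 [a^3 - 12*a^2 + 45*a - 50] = 6*a - 24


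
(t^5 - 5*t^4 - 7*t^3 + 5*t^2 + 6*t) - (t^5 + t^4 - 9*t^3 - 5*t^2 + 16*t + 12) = -6*t^4 + 2*t^3 + 10*t^2 - 10*t - 12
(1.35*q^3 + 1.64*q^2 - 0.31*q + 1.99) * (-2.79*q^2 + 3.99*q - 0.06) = -3.7665*q^5 + 0.810900000000001*q^4 + 7.3275*q^3 - 6.8874*q^2 + 7.9587*q - 0.1194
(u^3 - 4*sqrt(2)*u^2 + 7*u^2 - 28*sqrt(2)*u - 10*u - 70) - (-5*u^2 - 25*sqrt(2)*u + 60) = u^3 - 4*sqrt(2)*u^2 + 12*u^2 - 10*u - 3*sqrt(2)*u - 130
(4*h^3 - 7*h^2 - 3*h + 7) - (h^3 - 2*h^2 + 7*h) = 3*h^3 - 5*h^2 - 10*h + 7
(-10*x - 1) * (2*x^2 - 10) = -20*x^3 - 2*x^2 + 100*x + 10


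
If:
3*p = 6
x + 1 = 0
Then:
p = 2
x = -1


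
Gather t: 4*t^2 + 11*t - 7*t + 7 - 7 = 4*t^2 + 4*t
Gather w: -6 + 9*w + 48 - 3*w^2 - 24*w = -3*w^2 - 15*w + 42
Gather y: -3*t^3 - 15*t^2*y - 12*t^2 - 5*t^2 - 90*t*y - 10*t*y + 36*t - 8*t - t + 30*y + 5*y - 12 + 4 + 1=-3*t^3 - 17*t^2 + 27*t + y*(-15*t^2 - 100*t + 35) - 7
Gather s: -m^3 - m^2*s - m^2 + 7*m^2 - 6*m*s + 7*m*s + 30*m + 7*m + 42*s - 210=-m^3 + 6*m^2 + 37*m + s*(-m^2 + m + 42) - 210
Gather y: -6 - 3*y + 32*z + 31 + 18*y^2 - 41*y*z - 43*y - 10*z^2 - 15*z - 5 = 18*y^2 + y*(-41*z - 46) - 10*z^2 + 17*z + 20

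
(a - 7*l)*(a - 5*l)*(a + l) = a^3 - 11*a^2*l + 23*a*l^2 + 35*l^3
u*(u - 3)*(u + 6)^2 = u^4 + 9*u^3 - 108*u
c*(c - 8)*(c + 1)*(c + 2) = c^4 - 5*c^3 - 22*c^2 - 16*c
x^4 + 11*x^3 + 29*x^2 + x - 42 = (x - 1)*(x + 2)*(x + 3)*(x + 7)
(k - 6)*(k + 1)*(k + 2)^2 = k^4 - k^3 - 22*k^2 - 44*k - 24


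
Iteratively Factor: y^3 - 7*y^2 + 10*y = (y - 2)*(y^2 - 5*y) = (y - 5)*(y - 2)*(y)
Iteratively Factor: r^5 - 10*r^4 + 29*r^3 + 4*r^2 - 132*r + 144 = (r - 3)*(r^4 - 7*r^3 + 8*r^2 + 28*r - 48) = (r - 3)*(r + 2)*(r^3 - 9*r^2 + 26*r - 24) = (r - 4)*(r - 3)*(r + 2)*(r^2 - 5*r + 6) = (r - 4)*(r - 3)^2*(r + 2)*(r - 2)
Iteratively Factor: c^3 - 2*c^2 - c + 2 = (c - 2)*(c^2 - 1) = (c - 2)*(c + 1)*(c - 1)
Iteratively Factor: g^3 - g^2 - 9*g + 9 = (g - 1)*(g^2 - 9) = (g - 1)*(g + 3)*(g - 3)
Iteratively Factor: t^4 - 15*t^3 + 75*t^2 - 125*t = (t - 5)*(t^3 - 10*t^2 + 25*t) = t*(t - 5)*(t^2 - 10*t + 25) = t*(t - 5)^2*(t - 5)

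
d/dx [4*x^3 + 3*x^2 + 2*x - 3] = 12*x^2 + 6*x + 2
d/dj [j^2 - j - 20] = 2*j - 1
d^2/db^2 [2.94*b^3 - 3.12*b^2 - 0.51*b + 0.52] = 17.64*b - 6.24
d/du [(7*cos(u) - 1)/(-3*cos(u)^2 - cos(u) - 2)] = (21*sin(u)^2 + 6*cos(u) - 6)*sin(u)/(3*cos(u)^2 + cos(u) + 2)^2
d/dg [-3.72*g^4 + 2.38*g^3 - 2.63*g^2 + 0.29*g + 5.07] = -14.88*g^3 + 7.14*g^2 - 5.26*g + 0.29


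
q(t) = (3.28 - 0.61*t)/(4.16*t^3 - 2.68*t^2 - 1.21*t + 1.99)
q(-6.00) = -0.01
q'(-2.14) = -0.12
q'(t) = (3.28 - 0.61*t)*(-12.48*t^2 + 5.36*t + 1.21)/(4.16*t^3 - 2.68*t^2 - 1.21*t + 1.99)^2 - 0.61/(4.16*t^3 - 2.68*t^2 - 1.21*t + 1.99)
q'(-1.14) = -2.03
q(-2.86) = -0.04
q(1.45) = 0.33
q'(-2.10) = -0.13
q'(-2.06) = -0.14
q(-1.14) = -0.63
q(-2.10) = -0.10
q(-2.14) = -0.09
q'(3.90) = -0.01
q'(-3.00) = -0.03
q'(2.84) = -0.03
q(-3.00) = -0.04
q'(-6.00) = -0.00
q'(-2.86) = -0.04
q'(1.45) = -0.86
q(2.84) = 0.02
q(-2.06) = -0.10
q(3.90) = 0.00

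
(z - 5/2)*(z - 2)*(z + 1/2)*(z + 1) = z^4 - 3*z^3 - 5*z^2/4 + 21*z/4 + 5/2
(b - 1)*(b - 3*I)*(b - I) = b^3 - b^2 - 4*I*b^2 - 3*b + 4*I*b + 3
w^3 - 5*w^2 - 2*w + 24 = (w - 4)*(w - 3)*(w + 2)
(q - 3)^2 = q^2 - 6*q + 9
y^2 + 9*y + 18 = (y + 3)*(y + 6)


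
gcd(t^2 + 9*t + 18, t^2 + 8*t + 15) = t + 3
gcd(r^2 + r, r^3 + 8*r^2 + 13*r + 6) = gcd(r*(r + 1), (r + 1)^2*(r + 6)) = r + 1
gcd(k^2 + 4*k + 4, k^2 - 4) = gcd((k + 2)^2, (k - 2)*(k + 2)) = k + 2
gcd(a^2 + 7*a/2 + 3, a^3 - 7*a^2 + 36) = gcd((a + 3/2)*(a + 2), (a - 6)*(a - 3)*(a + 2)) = a + 2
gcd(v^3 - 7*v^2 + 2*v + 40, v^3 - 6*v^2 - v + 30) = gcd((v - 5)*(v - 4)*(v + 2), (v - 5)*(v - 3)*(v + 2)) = v^2 - 3*v - 10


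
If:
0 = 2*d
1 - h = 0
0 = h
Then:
No Solution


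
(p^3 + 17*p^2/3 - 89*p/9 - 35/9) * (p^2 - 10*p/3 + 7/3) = p^5 + 7*p^4/3 - 238*p^3/9 + 1142*p^2/27 - 91*p/9 - 245/27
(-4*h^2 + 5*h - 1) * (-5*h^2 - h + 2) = 20*h^4 - 21*h^3 - 8*h^2 + 11*h - 2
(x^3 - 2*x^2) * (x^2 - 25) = x^5 - 2*x^4 - 25*x^3 + 50*x^2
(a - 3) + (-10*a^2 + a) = -10*a^2 + 2*a - 3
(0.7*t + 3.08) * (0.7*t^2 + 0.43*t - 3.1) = 0.49*t^3 + 2.457*t^2 - 0.8456*t - 9.548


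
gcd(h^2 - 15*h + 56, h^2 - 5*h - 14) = h - 7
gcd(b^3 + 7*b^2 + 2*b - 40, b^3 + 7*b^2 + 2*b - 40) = b^3 + 7*b^2 + 2*b - 40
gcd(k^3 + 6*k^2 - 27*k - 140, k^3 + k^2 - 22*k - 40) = k^2 - k - 20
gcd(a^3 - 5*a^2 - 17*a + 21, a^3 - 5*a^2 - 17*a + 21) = a^3 - 5*a^2 - 17*a + 21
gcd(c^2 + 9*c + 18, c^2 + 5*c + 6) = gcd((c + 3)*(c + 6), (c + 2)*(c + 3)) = c + 3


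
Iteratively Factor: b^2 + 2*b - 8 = (b - 2)*(b + 4)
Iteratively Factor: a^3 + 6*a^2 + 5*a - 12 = (a + 3)*(a^2 + 3*a - 4) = (a - 1)*(a + 3)*(a + 4)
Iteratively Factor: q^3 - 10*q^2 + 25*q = (q - 5)*(q^2 - 5*q) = (q - 5)^2*(q)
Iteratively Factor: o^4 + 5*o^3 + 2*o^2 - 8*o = (o + 2)*(o^3 + 3*o^2 - 4*o) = (o + 2)*(o + 4)*(o^2 - o) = o*(o + 2)*(o + 4)*(o - 1)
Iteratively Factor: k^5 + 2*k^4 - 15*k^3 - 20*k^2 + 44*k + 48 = (k - 2)*(k^4 + 4*k^3 - 7*k^2 - 34*k - 24) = (k - 2)*(k + 2)*(k^3 + 2*k^2 - 11*k - 12) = (k - 2)*(k + 2)*(k + 4)*(k^2 - 2*k - 3) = (k - 2)*(k + 1)*(k + 2)*(k + 4)*(k - 3)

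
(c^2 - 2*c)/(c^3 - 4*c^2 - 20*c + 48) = c/(c^2 - 2*c - 24)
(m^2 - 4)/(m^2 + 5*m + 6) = (m - 2)/(m + 3)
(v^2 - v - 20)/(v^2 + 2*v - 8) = (v - 5)/(v - 2)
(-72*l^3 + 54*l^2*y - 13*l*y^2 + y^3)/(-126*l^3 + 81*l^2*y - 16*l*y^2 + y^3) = (-4*l + y)/(-7*l + y)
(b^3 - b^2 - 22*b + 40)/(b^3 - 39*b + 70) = (b^2 + b - 20)/(b^2 + 2*b - 35)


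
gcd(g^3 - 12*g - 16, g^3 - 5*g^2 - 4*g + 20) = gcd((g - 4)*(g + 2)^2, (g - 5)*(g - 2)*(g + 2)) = g + 2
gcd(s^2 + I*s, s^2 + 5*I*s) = s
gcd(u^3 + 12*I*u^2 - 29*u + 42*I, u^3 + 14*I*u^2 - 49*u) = u + 7*I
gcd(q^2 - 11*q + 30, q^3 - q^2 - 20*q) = q - 5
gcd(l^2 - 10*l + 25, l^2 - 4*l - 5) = l - 5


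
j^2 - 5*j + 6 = (j - 3)*(j - 2)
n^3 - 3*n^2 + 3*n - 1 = (n - 1)^3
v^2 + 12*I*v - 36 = (v + 6*I)^2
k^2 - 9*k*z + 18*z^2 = (k - 6*z)*(k - 3*z)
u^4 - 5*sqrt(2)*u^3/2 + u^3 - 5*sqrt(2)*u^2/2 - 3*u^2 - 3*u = u*(u + 1)*(u - 3*sqrt(2))*(u + sqrt(2)/2)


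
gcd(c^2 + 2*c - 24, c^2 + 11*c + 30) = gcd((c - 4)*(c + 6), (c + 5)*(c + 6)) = c + 6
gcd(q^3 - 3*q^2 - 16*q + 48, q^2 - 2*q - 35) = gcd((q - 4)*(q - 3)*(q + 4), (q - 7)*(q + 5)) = 1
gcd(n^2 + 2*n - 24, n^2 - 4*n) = n - 4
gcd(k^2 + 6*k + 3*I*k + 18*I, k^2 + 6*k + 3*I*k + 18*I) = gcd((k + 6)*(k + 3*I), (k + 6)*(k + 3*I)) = k^2 + k*(6 + 3*I) + 18*I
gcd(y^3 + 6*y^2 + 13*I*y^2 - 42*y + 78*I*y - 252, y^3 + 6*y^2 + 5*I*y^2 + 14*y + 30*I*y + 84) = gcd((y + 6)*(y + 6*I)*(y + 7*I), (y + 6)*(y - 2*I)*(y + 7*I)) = y^2 + y*(6 + 7*I) + 42*I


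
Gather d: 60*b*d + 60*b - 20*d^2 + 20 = 60*b*d + 60*b - 20*d^2 + 20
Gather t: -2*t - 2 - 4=-2*t - 6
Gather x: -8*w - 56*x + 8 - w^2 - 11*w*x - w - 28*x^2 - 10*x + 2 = -w^2 - 9*w - 28*x^2 + x*(-11*w - 66) + 10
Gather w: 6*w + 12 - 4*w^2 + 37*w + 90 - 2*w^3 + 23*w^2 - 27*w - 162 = -2*w^3 + 19*w^2 + 16*w - 60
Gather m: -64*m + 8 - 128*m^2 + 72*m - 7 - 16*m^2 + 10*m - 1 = -144*m^2 + 18*m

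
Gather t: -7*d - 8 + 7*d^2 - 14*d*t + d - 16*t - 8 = 7*d^2 - 6*d + t*(-14*d - 16) - 16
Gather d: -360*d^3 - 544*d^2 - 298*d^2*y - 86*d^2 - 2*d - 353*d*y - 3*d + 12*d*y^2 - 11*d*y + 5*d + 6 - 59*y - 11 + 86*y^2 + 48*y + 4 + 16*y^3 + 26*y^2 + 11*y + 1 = -360*d^3 + d^2*(-298*y - 630) + d*(12*y^2 - 364*y) + 16*y^3 + 112*y^2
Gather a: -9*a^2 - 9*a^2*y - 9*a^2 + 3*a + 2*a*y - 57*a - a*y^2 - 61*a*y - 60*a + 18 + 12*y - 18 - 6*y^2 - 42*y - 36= a^2*(-9*y - 18) + a*(-y^2 - 59*y - 114) - 6*y^2 - 30*y - 36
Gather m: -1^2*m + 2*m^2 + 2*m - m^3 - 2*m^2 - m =-m^3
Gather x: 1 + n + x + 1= n + x + 2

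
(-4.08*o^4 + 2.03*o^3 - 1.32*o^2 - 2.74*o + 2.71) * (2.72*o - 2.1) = -11.0976*o^5 + 14.0896*o^4 - 7.8534*o^3 - 4.6808*o^2 + 13.1252*o - 5.691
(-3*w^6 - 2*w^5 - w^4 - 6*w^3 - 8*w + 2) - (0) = -3*w^6 - 2*w^5 - w^4 - 6*w^3 - 8*w + 2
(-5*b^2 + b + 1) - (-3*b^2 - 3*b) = -2*b^2 + 4*b + 1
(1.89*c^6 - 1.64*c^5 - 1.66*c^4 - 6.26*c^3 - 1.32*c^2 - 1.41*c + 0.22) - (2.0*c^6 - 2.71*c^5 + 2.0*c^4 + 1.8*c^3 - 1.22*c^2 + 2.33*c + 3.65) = -0.11*c^6 + 1.07*c^5 - 3.66*c^4 - 8.06*c^3 - 0.1*c^2 - 3.74*c - 3.43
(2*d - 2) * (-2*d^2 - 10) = -4*d^3 + 4*d^2 - 20*d + 20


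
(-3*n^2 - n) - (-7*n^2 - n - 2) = 4*n^2 + 2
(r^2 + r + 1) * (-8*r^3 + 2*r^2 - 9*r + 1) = -8*r^5 - 6*r^4 - 15*r^3 - 6*r^2 - 8*r + 1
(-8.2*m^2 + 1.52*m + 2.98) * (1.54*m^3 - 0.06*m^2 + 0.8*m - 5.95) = -12.628*m^5 + 2.8328*m^4 - 2.062*m^3 + 49.8272*m^2 - 6.66*m - 17.731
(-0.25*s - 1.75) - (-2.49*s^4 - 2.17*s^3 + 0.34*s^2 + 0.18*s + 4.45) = 2.49*s^4 + 2.17*s^3 - 0.34*s^2 - 0.43*s - 6.2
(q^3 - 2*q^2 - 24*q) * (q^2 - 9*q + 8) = q^5 - 11*q^4 + 2*q^3 + 200*q^2 - 192*q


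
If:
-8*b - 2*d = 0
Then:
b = -d/4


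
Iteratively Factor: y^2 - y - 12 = (y - 4)*(y + 3)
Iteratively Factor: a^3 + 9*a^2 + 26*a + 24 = (a + 4)*(a^2 + 5*a + 6) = (a + 3)*(a + 4)*(a + 2)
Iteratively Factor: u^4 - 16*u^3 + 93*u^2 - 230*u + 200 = (u - 5)*(u^3 - 11*u^2 + 38*u - 40) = (u - 5)^2*(u^2 - 6*u + 8) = (u - 5)^2*(u - 4)*(u - 2)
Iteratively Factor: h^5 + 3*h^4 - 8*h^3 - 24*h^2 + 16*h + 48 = (h - 2)*(h^4 + 5*h^3 + 2*h^2 - 20*h - 24) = (h - 2)^2*(h^3 + 7*h^2 + 16*h + 12) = (h - 2)^2*(h + 2)*(h^2 + 5*h + 6) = (h - 2)^2*(h + 2)*(h + 3)*(h + 2)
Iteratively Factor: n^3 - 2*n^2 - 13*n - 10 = (n + 2)*(n^2 - 4*n - 5) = (n - 5)*(n + 2)*(n + 1)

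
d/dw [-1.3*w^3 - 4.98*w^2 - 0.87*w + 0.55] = -3.9*w^2 - 9.96*w - 0.87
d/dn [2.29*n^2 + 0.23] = 4.58*n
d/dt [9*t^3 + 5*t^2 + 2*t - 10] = 27*t^2 + 10*t + 2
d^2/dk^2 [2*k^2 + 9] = 4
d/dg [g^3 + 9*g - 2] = 3*g^2 + 9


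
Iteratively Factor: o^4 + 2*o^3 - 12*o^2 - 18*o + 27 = (o - 1)*(o^3 + 3*o^2 - 9*o - 27) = (o - 1)*(o + 3)*(o^2 - 9) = (o - 1)*(o + 3)^2*(o - 3)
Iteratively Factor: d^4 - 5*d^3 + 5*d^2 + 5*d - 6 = (d + 1)*(d^3 - 6*d^2 + 11*d - 6) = (d - 3)*(d + 1)*(d^2 - 3*d + 2) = (d - 3)*(d - 1)*(d + 1)*(d - 2)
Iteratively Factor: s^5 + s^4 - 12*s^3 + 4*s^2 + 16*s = (s - 2)*(s^4 + 3*s^3 - 6*s^2 - 8*s) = s*(s - 2)*(s^3 + 3*s^2 - 6*s - 8) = s*(s - 2)^2*(s^2 + 5*s + 4) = s*(s - 2)^2*(s + 4)*(s + 1)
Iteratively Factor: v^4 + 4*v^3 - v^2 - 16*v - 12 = (v + 1)*(v^3 + 3*v^2 - 4*v - 12) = (v + 1)*(v + 2)*(v^2 + v - 6) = (v + 1)*(v + 2)*(v + 3)*(v - 2)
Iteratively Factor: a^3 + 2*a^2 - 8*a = (a - 2)*(a^2 + 4*a) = a*(a - 2)*(a + 4)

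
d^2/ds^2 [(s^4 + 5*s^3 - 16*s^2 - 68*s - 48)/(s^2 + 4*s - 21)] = 2*(s^6 + 12*s^5 - 15*s^4 - 491*s^3 + 234*s^2 + 1755*s - 14544)/(s^6 + 12*s^5 - 15*s^4 - 440*s^3 + 315*s^2 + 5292*s - 9261)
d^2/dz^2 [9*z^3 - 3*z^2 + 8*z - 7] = 54*z - 6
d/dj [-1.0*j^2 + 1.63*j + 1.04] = 1.63 - 2.0*j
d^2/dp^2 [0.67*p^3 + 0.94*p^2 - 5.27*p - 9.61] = 4.02*p + 1.88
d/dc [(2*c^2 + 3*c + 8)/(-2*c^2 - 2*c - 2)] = (c^2 + 12*c + 5)/(2*(c^4 + 2*c^3 + 3*c^2 + 2*c + 1))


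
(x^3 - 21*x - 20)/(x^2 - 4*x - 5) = x + 4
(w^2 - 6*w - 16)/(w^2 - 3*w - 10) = (w - 8)/(w - 5)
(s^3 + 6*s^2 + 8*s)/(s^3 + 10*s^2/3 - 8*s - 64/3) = 3*s/(3*s - 8)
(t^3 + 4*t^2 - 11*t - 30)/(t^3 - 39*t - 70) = (t - 3)/(t - 7)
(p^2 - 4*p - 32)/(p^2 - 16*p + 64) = (p + 4)/(p - 8)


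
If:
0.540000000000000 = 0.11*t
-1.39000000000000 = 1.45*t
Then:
No Solution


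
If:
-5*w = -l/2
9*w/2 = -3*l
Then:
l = 0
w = 0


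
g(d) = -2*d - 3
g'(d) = -2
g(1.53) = -6.06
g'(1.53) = -2.00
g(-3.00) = 3.00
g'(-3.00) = -2.00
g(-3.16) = 3.32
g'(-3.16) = -2.00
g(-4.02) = 5.04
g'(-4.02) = -2.00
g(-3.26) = 3.52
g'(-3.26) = -2.00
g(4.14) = -11.28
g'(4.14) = -2.00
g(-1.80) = 0.60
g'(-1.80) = -2.00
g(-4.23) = 5.46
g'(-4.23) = -2.00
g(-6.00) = 9.00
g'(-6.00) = -2.00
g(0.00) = -3.00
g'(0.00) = -2.00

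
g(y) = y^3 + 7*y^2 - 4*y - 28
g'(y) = 3*y^2 + 14*y - 4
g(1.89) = -3.80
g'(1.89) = 33.18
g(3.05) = 53.29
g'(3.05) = 66.61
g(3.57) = 92.43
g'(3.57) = 84.21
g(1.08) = -22.90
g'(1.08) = 14.62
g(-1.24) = -14.18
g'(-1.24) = -16.75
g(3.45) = 82.58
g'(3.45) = 80.01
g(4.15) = 147.43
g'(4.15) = 105.77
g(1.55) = -13.66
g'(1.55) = 24.91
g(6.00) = 416.00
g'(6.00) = 188.00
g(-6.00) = 32.00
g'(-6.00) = 20.00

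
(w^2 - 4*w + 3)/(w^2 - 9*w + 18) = (w - 1)/(w - 6)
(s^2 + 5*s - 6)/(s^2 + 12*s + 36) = (s - 1)/(s + 6)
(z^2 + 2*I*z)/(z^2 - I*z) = (z + 2*I)/(z - I)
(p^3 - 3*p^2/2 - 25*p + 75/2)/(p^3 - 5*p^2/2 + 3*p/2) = (p^2 - 25)/(p*(p - 1))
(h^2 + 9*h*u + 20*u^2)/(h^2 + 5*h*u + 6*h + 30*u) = (h + 4*u)/(h + 6)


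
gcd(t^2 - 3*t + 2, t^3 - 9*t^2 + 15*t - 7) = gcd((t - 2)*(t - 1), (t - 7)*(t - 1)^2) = t - 1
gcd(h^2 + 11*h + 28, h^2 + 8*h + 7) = h + 7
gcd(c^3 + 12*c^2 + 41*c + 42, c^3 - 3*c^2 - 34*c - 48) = c^2 + 5*c + 6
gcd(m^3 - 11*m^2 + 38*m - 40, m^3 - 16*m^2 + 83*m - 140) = m^2 - 9*m + 20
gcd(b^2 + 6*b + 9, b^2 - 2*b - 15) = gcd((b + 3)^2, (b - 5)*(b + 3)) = b + 3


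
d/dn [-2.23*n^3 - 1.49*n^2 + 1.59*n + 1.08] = -6.69*n^2 - 2.98*n + 1.59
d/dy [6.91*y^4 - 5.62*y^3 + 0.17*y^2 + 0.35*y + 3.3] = 27.64*y^3 - 16.86*y^2 + 0.34*y + 0.35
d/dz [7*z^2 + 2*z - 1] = 14*z + 2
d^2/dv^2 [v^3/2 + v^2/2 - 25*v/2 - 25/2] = 3*v + 1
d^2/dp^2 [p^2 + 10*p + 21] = 2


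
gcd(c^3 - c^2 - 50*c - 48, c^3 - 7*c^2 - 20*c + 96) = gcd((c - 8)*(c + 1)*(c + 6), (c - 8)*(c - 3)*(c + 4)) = c - 8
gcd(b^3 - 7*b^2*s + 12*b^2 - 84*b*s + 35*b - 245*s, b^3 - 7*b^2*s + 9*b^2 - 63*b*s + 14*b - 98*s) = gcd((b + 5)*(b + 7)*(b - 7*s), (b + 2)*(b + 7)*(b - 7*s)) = -b^2 + 7*b*s - 7*b + 49*s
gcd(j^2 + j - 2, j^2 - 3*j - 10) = j + 2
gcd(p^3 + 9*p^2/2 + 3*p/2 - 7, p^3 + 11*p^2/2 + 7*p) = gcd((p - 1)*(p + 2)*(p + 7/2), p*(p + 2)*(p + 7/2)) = p^2 + 11*p/2 + 7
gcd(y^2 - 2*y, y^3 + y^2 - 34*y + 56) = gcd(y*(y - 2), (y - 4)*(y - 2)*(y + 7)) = y - 2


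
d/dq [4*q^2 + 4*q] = 8*q + 4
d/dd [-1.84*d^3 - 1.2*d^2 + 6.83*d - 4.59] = -5.52*d^2 - 2.4*d + 6.83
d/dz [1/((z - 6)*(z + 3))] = (3 - 2*z)/(z^4 - 6*z^3 - 27*z^2 + 108*z + 324)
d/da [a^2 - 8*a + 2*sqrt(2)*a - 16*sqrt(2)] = 2*a - 8 + 2*sqrt(2)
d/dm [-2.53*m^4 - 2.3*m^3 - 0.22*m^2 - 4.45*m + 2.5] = -10.12*m^3 - 6.9*m^2 - 0.44*m - 4.45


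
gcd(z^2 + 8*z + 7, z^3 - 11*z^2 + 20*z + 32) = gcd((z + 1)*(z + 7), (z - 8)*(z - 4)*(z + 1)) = z + 1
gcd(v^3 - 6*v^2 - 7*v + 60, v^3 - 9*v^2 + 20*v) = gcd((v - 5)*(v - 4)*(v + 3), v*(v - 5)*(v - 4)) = v^2 - 9*v + 20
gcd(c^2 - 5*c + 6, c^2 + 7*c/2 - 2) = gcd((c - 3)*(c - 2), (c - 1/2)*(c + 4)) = 1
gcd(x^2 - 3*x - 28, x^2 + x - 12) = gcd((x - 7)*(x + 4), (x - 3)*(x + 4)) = x + 4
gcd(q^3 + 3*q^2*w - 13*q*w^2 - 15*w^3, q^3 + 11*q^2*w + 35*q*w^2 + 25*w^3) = q^2 + 6*q*w + 5*w^2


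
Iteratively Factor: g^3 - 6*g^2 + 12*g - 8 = (g - 2)*(g^2 - 4*g + 4) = (g - 2)^2*(g - 2)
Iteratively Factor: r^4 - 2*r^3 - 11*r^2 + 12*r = (r + 3)*(r^3 - 5*r^2 + 4*r) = (r - 1)*(r + 3)*(r^2 - 4*r) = r*(r - 1)*(r + 3)*(r - 4)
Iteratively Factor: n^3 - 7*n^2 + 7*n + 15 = (n + 1)*(n^2 - 8*n + 15) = (n - 3)*(n + 1)*(n - 5)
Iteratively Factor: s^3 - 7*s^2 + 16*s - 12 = (s - 3)*(s^2 - 4*s + 4) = (s - 3)*(s - 2)*(s - 2)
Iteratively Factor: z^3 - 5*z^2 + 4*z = (z - 4)*(z^2 - z) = (z - 4)*(z - 1)*(z)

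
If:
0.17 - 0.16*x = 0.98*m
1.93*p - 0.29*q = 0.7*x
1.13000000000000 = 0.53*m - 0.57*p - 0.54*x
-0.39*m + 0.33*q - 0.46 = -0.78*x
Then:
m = 0.49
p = 0.28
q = 6.49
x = -1.91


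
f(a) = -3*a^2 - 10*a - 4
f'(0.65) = -13.90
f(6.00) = -172.00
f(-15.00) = -529.00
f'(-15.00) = 80.00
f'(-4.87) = 19.22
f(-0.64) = 1.17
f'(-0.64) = -6.16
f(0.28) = -7.04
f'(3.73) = -32.38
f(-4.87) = -26.45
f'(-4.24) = 15.44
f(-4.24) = -15.53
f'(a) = -6*a - 10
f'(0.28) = -11.68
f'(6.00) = -46.00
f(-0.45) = -0.11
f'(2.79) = -26.74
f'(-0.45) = -7.30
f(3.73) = -83.04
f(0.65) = -11.77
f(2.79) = -55.25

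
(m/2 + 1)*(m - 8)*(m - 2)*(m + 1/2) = m^4/2 - 15*m^3/4 - 4*m^2 + 15*m + 8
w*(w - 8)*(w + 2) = w^3 - 6*w^2 - 16*w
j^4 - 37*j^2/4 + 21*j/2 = j*(j - 2)*(j - 3/2)*(j + 7/2)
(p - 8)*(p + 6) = p^2 - 2*p - 48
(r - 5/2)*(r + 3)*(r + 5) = r^3 + 11*r^2/2 - 5*r - 75/2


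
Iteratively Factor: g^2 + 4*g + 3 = (g + 1)*(g + 3)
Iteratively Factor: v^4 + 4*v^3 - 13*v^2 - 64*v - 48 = (v + 3)*(v^3 + v^2 - 16*v - 16) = (v + 3)*(v + 4)*(v^2 - 3*v - 4) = (v - 4)*(v + 3)*(v + 4)*(v + 1)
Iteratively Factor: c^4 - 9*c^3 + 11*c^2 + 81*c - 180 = (c - 5)*(c^3 - 4*c^2 - 9*c + 36) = (c - 5)*(c - 3)*(c^2 - c - 12) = (c - 5)*(c - 4)*(c - 3)*(c + 3)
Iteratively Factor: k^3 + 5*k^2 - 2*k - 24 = (k + 4)*(k^2 + k - 6) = (k + 3)*(k + 4)*(k - 2)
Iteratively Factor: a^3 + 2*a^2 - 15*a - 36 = (a + 3)*(a^2 - a - 12) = (a - 4)*(a + 3)*(a + 3)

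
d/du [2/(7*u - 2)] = -14/(7*u - 2)^2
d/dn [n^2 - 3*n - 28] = 2*n - 3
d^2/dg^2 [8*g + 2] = 0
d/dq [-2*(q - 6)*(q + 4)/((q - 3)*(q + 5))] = 4*(-2*q^2 - 9*q - 39)/(q^4 + 4*q^3 - 26*q^2 - 60*q + 225)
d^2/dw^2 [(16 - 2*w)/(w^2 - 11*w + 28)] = 4*(-(w - 8)*(2*w - 11)^2 + (3*w - 19)*(w^2 - 11*w + 28))/(w^2 - 11*w + 28)^3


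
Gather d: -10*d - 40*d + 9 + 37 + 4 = 50 - 50*d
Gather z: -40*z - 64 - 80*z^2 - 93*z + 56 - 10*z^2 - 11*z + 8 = -90*z^2 - 144*z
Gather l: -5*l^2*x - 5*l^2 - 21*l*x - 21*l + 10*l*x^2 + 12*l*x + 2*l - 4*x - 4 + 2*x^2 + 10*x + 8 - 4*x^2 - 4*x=l^2*(-5*x - 5) + l*(10*x^2 - 9*x - 19) - 2*x^2 + 2*x + 4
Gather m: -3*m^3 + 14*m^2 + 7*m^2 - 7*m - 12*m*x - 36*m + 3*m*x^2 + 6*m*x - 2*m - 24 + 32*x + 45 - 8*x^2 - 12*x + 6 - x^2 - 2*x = -3*m^3 + 21*m^2 + m*(3*x^2 - 6*x - 45) - 9*x^2 + 18*x + 27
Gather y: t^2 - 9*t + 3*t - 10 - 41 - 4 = t^2 - 6*t - 55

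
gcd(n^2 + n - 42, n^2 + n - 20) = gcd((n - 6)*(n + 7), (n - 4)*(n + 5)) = 1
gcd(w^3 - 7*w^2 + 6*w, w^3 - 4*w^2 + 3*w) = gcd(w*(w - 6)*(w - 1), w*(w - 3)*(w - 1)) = w^2 - w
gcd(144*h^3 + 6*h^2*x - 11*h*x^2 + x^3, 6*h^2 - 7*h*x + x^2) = -6*h + x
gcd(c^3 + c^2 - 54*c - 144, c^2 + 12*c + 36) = c + 6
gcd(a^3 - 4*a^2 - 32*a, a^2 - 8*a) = a^2 - 8*a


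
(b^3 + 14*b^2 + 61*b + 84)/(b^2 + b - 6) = (b^2 + 11*b + 28)/(b - 2)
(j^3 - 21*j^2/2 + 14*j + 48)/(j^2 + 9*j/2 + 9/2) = (j^2 - 12*j + 32)/(j + 3)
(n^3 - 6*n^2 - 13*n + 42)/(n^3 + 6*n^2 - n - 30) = (n - 7)/(n + 5)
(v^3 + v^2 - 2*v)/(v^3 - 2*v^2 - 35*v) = (-v^2 - v + 2)/(-v^2 + 2*v + 35)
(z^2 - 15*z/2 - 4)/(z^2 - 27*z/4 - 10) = 2*(2*z + 1)/(4*z + 5)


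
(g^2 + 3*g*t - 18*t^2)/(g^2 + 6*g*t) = (g - 3*t)/g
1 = 1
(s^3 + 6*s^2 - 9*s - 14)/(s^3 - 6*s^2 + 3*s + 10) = (s + 7)/(s - 5)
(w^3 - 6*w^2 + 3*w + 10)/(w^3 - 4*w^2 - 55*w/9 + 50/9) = 9*(w^2 - w - 2)/(9*w^2 + 9*w - 10)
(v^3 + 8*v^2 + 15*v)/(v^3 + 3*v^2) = (v + 5)/v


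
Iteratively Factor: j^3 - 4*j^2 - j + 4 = (j - 1)*(j^2 - 3*j - 4) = (j - 4)*(j - 1)*(j + 1)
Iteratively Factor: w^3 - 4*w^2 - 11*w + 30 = (w - 5)*(w^2 + w - 6) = (w - 5)*(w + 3)*(w - 2)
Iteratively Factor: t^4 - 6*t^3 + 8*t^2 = (t)*(t^3 - 6*t^2 + 8*t) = t*(t - 2)*(t^2 - 4*t) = t*(t - 4)*(t - 2)*(t)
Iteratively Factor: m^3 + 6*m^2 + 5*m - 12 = (m + 3)*(m^2 + 3*m - 4) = (m + 3)*(m + 4)*(m - 1)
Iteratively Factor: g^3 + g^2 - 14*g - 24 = (g + 3)*(g^2 - 2*g - 8) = (g + 2)*(g + 3)*(g - 4)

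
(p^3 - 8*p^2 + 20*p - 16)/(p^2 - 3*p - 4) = (p^2 - 4*p + 4)/(p + 1)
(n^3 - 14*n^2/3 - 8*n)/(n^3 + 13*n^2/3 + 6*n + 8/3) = n*(n - 6)/(n^2 + 3*n + 2)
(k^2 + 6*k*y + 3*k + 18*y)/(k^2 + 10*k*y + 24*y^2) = (k + 3)/(k + 4*y)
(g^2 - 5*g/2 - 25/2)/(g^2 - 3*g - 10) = (g + 5/2)/(g + 2)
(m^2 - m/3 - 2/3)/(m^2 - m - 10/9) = 3*(m - 1)/(3*m - 5)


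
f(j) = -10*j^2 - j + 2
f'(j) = -20*j - 1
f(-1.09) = -8.79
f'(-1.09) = 20.80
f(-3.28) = -102.30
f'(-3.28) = 64.60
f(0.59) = -2.07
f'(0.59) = -12.80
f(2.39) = -57.51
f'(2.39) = -48.80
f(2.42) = -58.98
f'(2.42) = -49.40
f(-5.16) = -259.10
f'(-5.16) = 102.20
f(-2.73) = -69.80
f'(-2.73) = 53.60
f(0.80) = -5.20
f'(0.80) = -17.00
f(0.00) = 2.00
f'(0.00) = -1.00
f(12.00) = -1450.00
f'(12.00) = -241.00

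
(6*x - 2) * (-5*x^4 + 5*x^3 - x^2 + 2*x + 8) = -30*x^5 + 40*x^4 - 16*x^3 + 14*x^2 + 44*x - 16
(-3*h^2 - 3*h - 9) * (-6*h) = 18*h^3 + 18*h^2 + 54*h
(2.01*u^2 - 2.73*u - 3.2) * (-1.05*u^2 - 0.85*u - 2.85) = -2.1105*u^4 + 1.158*u^3 - 0.0479999999999992*u^2 + 10.5005*u + 9.12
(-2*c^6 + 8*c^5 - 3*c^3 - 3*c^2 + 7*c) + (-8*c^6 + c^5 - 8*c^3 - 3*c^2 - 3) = -10*c^6 + 9*c^5 - 11*c^3 - 6*c^2 + 7*c - 3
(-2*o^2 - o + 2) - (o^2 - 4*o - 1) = -3*o^2 + 3*o + 3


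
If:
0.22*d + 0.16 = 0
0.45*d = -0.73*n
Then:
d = -0.73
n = 0.45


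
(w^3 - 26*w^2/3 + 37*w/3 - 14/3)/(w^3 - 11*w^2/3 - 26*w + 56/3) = (w - 1)/(w + 4)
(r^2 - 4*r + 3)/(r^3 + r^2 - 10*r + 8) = (r - 3)/(r^2 + 2*r - 8)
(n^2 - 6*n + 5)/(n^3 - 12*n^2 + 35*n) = (n - 1)/(n*(n - 7))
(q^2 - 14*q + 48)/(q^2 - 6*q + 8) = (q^2 - 14*q + 48)/(q^2 - 6*q + 8)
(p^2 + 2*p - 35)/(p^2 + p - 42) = (p - 5)/(p - 6)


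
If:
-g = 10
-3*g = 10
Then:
No Solution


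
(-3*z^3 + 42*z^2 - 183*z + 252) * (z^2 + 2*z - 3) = -3*z^5 + 36*z^4 - 90*z^3 - 240*z^2 + 1053*z - 756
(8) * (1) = 8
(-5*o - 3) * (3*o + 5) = -15*o^2 - 34*o - 15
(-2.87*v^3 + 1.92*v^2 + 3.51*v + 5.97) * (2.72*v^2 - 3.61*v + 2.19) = -7.8064*v^5 + 15.5831*v^4 - 3.6693*v^3 + 7.7721*v^2 - 13.8648*v + 13.0743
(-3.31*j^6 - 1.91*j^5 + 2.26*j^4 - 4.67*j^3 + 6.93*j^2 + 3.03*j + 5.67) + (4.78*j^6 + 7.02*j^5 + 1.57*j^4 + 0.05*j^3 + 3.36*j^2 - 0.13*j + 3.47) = 1.47*j^6 + 5.11*j^5 + 3.83*j^4 - 4.62*j^3 + 10.29*j^2 + 2.9*j + 9.14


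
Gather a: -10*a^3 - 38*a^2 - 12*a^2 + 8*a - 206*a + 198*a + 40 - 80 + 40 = -10*a^3 - 50*a^2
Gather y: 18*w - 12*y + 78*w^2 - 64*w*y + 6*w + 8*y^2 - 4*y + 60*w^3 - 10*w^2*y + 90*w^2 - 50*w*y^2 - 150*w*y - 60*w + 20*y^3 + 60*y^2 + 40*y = 60*w^3 + 168*w^2 - 36*w + 20*y^3 + y^2*(68 - 50*w) + y*(-10*w^2 - 214*w + 24)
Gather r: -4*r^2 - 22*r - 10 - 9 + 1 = -4*r^2 - 22*r - 18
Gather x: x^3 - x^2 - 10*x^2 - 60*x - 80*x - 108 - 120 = x^3 - 11*x^2 - 140*x - 228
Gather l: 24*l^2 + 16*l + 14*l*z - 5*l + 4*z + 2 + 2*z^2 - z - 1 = 24*l^2 + l*(14*z + 11) + 2*z^2 + 3*z + 1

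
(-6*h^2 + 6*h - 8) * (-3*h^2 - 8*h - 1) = 18*h^4 + 30*h^3 - 18*h^2 + 58*h + 8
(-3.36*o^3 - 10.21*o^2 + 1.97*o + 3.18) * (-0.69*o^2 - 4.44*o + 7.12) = 2.3184*o^5 + 21.9633*o^4 + 20.0499*o^3 - 83.6362*o^2 - 0.0928000000000004*o + 22.6416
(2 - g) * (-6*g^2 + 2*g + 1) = 6*g^3 - 14*g^2 + 3*g + 2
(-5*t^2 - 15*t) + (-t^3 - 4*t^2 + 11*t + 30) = -t^3 - 9*t^2 - 4*t + 30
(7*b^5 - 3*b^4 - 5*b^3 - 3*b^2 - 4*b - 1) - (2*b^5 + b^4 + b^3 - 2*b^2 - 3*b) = 5*b^5 - 4*b^4 - 6*b^3 - b^2 - b - 1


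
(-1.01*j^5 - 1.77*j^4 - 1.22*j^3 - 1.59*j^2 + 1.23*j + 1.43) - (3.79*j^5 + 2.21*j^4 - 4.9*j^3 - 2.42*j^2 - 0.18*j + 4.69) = -4.8*j^5 - 3.98*j^4 + 3.68*j^3 + 0.83*j^2 + 1.41*j - 3.26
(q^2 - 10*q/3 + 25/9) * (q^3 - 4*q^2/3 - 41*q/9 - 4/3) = q^5 - 14*q^4/3 + 8*q^3/3 + 274*q^2/27 - 665*q/81 - 100/27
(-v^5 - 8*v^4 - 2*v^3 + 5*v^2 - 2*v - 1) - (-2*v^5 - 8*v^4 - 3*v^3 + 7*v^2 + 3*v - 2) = v^5 + v^3 - 2*v^2 - 5*v + 1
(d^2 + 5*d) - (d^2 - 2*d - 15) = 7*d + 15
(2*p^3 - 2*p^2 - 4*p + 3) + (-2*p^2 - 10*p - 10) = 2*p^3 - 4*p^2 - 14*p - 7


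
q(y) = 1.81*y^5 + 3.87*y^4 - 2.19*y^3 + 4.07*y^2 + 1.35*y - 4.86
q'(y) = 9.05*y^4 + 15.48*y^3 - 6.57*y^2 + 8.14*y + 1.35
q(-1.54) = 16.80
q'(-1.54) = -32.40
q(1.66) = 50.78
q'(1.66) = 136.29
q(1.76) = 65.88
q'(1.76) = 166.55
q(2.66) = 421.10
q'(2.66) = 720.95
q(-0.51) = -4.00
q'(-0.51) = -5.95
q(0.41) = -3.64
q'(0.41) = 4.91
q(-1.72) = 22.63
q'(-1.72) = -31.65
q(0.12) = -4.64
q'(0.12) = 2.26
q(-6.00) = -8452.44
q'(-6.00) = 8101.11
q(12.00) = 527447.34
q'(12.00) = 213563.19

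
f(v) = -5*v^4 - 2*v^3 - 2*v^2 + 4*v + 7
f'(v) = -20*v^3 - 6*v^2 - 4*v + 4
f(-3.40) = -619.28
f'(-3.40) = 734.32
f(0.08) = 7.31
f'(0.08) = 3.63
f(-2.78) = -275.25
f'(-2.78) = 398.45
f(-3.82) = -990.67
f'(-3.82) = 1046.58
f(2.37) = -179.13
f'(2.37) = -305.42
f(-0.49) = 4.51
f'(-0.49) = 6.87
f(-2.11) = -90.66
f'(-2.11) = 173.61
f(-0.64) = 3.31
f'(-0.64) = 9.35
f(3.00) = -458.00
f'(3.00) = -602.00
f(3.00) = -458.00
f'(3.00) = -602.00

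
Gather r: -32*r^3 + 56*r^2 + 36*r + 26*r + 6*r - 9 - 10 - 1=-32*r^3 + 56*r^2 + 68*r - 20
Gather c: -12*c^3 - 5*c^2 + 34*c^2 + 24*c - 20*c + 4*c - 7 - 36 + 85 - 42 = -12*c^3 + 29*c^2 + 8*c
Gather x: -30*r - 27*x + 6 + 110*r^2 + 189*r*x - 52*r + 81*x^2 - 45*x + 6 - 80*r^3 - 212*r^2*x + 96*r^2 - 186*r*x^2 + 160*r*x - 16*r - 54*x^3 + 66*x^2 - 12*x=-80*r^3 + 206*r^2 - 98*r - 54*x^3 + x^2*(147 - 186*r) + x*(-212*r^2 + 349*r - 84) + 12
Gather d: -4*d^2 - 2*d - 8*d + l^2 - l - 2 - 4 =-4*d^2 - 10*d + l^2 - l - 6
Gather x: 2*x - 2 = 2*x - 2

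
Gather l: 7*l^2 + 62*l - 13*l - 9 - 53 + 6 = 7*l^2 + 49*l - 56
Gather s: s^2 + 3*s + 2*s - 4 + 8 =s^2 + 5*s + 4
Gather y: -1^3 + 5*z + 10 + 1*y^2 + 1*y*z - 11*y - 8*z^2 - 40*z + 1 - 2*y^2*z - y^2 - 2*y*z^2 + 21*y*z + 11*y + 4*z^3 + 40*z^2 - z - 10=-2*y^2*z + y*(-2*z^2 + 22*z) + 4*z^3 + 32*z^2 - 36*z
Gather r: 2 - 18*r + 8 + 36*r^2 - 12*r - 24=36*r^2 - 30*r - 14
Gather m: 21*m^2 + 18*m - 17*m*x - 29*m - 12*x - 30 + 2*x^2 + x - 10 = 21*m^2 + m*(-17*x - 11) + 2*x^2 - 11*x - 40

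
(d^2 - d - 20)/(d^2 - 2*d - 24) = (d - 5)/(d - 6)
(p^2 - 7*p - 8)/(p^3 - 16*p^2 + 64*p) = (p + 1)/(p*(p - 8))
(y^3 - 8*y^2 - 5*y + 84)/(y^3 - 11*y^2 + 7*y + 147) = (y - 4)/(y - 7)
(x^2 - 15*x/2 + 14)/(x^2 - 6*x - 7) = (-x^2 + 15*x/2 - 14)/(-x^2 + 6*x + 7)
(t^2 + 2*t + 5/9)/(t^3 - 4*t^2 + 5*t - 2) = (t^2 + 2*t + 5/9)/(t^3 - 4*t^2 + 5*t - 2)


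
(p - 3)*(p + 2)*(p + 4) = p^3 + 3*p^2 - 10*p - 24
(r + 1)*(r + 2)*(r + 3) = r^3 + 6*r^2 + 11*r + 6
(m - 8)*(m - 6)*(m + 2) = m^3 - 12*m^2 + 20*m + 96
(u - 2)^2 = u^2 - 4*u + 4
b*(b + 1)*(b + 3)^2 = b^4 + 7*b^3 + 15*b^2 + 9*b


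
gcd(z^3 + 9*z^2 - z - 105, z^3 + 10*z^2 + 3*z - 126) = z^2 + 4*z - 21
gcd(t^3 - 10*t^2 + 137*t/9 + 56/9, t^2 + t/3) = t + 1/3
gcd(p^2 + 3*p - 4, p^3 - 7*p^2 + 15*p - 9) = p - 1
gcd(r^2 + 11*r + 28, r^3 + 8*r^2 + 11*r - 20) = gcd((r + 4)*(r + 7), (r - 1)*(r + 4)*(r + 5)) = r + 4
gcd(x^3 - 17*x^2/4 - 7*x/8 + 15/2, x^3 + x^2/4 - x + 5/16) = x + 5/4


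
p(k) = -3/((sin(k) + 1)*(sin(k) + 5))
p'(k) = 3*cos(k)/((sin(k) + 1)*(sin(k) + 5)^2) + 3*cos(k)/((sin(k) + 1)^2*(sin(k) + 5)) = 6*(sin(k) + 3)*cos(k)/((sin(k) + 1)^2*(sin(k) + 5)^2)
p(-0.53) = -1.35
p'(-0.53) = 2.61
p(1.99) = -0.27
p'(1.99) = -0.07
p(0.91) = -0.29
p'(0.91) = 0.13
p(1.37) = -0.25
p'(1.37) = 0.03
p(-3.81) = -0.33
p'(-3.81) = -0.21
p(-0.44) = -1.14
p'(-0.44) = 2.03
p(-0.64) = -1.69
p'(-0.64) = 3.68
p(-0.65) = -1.73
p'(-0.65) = 3.80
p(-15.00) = -1.97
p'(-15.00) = -4.63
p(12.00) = -1.45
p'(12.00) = 2.92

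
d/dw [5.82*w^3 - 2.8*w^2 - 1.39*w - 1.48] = 17.46*w^2 - 5.6*w - 1.39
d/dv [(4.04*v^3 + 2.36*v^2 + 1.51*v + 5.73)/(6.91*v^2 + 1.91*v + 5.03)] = (27.9164*v^4 + 15.4328*v^3 + 55.0371*v^2 - 55.447*v - 3.349)/(47.7481*v^4 + 26.3962*v^3 + 73.1627*v^2 + 19.2146*v + 25.3009)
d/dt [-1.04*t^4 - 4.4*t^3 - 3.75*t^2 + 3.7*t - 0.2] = -4.16*t^3 - 13.2*t^2 - 7.5*t + 3.7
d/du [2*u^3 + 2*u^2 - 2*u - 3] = 6*u^2 + 4*u - 2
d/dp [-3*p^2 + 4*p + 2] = 4 - 6*p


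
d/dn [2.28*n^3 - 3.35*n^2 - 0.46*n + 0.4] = 6.84*n^2 - 6.7*n - 0.46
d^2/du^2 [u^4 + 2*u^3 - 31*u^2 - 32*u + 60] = 12*u^2 + 12*u - 62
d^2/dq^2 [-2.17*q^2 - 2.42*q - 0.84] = -4.34000000000000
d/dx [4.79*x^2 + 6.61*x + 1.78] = 9.58*x + 6.61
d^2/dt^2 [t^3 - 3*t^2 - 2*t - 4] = 6*t - 6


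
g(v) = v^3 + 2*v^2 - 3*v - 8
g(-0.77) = -4.96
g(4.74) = 129.21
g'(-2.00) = 1.00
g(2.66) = 16.99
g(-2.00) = -2.00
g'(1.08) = 4.82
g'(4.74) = 83.36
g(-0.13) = -7.58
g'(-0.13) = -3.47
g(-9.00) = -548.00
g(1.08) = -7.65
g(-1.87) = -1.94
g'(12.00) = 477.00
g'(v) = 3*v^2 + 4*v - 3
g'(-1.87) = 0.01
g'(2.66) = 28.87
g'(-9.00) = 204.00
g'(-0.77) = -4.30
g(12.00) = 1972.00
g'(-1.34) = -2.97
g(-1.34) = -2.79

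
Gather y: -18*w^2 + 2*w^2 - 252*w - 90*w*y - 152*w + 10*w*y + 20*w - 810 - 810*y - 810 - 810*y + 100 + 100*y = -16*w^2 - 384*w + y*(-80*w - 1520) - 1520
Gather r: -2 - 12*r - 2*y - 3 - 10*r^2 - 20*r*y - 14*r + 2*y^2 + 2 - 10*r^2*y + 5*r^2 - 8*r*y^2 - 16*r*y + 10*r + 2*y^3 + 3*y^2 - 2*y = r^2*(-10*y - 5) + r*(-8*y^2 - 36*y - 16) + 2*y^3 + 5*y^2 - 4*y - 3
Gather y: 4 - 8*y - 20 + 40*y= 32*y - 16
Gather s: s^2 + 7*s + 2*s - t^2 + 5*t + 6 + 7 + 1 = s^2 + 9*s - t^2 + 5*t + 14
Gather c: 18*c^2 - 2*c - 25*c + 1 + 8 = 18*c^2 - 27*c + 9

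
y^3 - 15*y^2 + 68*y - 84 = (y - 7)*(y - 6)*(y - 2)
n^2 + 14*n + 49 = (n + 7)^2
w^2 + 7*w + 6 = (w + 1)*(w + 6)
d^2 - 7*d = d*(d - 7)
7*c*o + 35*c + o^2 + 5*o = (7*c + o)*(o + 5)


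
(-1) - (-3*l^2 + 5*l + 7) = 3*l^2 - 5*l - 8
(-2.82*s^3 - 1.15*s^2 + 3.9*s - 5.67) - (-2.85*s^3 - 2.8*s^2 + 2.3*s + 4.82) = 0.0300000000000002*s^3 + 1.65*s^2 + 1.6*s - 10.49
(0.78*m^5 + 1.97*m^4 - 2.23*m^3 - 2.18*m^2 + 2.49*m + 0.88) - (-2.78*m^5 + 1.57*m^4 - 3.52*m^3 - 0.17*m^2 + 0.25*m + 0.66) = 3.56*m^5 + 0.4*m^4 + 1.29*m^3 - 2.01*m^2 + 2.24*m + 0.22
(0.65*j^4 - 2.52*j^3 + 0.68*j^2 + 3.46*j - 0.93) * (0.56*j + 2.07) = 0.364*j^5 - 0.0657000000000003*j^4 - 4.8356*j^3 + 3.3452*j^2 + 6.6414*j - 1.9251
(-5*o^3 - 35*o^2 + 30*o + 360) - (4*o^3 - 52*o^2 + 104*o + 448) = -9*o^3 + 17*o^2 - 74*o - 88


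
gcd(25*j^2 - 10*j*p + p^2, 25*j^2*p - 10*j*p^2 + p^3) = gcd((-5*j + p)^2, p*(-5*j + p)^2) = 25*j^2 - 10*j*p + p^2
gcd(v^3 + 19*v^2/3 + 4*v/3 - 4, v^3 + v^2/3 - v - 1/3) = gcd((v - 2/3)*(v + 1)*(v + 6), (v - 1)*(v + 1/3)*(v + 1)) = v + 1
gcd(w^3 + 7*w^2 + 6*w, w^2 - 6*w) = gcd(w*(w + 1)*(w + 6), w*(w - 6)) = w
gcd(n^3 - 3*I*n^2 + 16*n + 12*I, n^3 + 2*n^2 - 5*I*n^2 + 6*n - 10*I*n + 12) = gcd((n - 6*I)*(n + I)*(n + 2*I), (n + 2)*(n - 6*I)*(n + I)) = n^2 - 5*I*n + 6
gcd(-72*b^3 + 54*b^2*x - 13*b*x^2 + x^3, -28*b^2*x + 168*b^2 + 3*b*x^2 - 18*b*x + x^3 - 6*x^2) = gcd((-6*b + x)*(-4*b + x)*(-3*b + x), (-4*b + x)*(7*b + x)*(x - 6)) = -4*b + x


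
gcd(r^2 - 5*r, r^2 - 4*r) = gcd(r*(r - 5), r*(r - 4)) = r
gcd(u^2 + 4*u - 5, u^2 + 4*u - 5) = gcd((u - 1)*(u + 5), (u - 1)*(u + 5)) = u^2 + 4*u - 5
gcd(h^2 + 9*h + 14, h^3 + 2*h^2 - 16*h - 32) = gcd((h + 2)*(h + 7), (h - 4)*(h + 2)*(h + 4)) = h + 2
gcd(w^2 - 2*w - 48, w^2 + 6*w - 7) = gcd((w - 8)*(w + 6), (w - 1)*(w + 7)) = 1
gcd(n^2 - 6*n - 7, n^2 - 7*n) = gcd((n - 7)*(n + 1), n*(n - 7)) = n - 7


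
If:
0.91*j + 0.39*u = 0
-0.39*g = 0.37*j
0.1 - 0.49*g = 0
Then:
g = 0.20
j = -0.22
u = 0.50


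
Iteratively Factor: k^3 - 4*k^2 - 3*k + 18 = (k - 3)*(k^2 - k - 6) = (k - 3)*(k + 2)*(k - 3)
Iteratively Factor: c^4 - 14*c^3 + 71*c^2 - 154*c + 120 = (c - 5)*(c^3 - 9*c^2 + 26*c - 24) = (c - 5)*(c - 2)*(c^2 - 7*c + 12) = (c - 5)*(c - 4)*(c - 2)*(c - 3)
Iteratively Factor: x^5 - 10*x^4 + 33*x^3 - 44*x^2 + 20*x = (x - 1)*(x^4 - 9*x^3 + 24*x^2 - 20*x) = (x - 2)*(x - 1)*(x^3 - 7*x^2 + 10*x) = (x - 2)^2*(x - 1)*(x^2 - 5*x) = x*(x - 2)^2*(x - 1)*(x - 5)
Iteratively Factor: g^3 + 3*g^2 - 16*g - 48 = (g + 4)*(g^2 - g - 12) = (g + 3)*(g + 4)*(g - 4)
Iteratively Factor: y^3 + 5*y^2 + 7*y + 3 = (y + 3)*(y^2 + 2*y + 1) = (y + 1)*(y + 3)*(y + 1)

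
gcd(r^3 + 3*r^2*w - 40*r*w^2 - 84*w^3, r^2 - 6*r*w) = r - 6*w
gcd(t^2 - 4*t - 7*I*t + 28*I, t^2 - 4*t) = t - 4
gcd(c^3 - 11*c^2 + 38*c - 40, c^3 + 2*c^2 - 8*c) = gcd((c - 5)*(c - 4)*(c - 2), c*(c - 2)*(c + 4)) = c - 2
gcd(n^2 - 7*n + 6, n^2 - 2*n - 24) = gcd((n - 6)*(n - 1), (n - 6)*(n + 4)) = n - 6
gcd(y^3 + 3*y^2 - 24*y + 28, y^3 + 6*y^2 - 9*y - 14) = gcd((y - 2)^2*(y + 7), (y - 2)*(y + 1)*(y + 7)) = y^2 + 5*y - 14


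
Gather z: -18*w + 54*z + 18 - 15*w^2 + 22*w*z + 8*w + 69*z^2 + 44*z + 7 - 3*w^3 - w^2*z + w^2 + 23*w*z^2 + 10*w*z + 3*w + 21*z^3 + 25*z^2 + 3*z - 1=-3*w^3 - 14*w^2 - 7*w + 21*z^3 + z^2*(23*w + 94) + z*(-w^2 + 32*w + 101) + 24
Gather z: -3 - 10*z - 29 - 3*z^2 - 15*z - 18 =-3*z^2 - 25*z - 50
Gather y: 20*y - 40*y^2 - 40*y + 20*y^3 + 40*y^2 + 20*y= 20*y^3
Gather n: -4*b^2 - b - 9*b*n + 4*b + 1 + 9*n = -4*b^2 + 3*b + n*(9 - 9*b) + 1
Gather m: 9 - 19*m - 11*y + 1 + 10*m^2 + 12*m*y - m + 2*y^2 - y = 10*m^2 + m*(12*y - 20) + 2*y^2 - 12*y + 10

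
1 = 1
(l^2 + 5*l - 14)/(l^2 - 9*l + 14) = (l + 7)/(l - 7)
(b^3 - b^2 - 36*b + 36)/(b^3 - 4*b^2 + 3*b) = (b^2 - 36)/(b*(b - 3))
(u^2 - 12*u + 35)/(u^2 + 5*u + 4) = (u^2 - 12*u + 35)/(u^2 + 5*u + 4)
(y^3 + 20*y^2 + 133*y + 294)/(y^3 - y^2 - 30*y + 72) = (y^2 + 14*y + 49)/(y^2 - 7*y + 12)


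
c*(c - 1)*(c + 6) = c^3 + 5*c^2 - 6*c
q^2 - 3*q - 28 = (q - 7)*(q + 4)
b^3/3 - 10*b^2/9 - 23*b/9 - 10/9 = (b/3 + 1/3)*(b - 5)*(b + 2/3)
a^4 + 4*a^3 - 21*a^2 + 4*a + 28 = (a - 2)^2*(a + 1)*(a + 7)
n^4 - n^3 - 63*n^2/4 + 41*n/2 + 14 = (n - 7/2)*(n - 2)*(n + 1/2)*(n + 4)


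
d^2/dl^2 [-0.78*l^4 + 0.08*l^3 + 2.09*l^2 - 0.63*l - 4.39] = -9.36*l^2 + 0.48*l + 4.18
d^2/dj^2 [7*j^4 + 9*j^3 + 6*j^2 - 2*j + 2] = 84*j^2 + 54*j + 12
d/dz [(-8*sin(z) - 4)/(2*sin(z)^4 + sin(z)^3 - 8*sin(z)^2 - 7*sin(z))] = 4*(12*sin(z)^4 + 12*sin(z)^3 - 13*sin(z)^2 - 16*sin(z) - 7)*cos(z)/((sin(z) + 1)^2*(2*sin(z)^2 - sin(z) - 7)^2*sin(z)^2)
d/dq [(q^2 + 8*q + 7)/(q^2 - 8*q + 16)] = 2*(-8*q - 23)/(q^3 - 12*q^2 + 48*q - 64)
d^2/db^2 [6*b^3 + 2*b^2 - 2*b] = 36*b + 4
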